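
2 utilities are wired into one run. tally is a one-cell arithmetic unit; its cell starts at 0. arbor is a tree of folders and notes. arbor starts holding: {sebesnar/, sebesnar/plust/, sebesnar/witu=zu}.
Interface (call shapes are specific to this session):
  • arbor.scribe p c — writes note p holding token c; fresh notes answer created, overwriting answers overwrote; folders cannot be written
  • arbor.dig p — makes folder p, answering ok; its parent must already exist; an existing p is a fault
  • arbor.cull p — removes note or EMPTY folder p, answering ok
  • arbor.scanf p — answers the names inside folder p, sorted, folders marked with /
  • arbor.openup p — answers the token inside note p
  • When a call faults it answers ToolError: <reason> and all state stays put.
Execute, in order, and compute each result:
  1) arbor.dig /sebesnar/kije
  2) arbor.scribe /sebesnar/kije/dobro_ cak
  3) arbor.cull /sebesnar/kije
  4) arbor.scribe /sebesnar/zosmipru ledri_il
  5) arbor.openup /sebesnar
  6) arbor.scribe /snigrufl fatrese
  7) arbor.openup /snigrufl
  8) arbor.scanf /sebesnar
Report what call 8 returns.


Answer: [kije/, plust/, witu, zosmipru]

Derivation:
$ arbor.dig p=/sebesnar/kije
[out] ok
$ arbor.scribe p=/sebesnar/kije/dobro_ c=cak
[out] created
$ arbor.cull p=/sebesnar/kije
[out] ToolError: not empty
$ arbor.scribe p=/sebesnar/zosmipru c=ledri_il
[out] created
$ arbor.openup p=/sebesnar
[out] ToolError: is a directory
$ arbor.scribe p=/snigrufl c=fatrese
[out] created
$ arbor.openup p=/snigrufl
[out] fatrese
$ arbor.scanf p=/sebesnar
[out] [kije/, plust/, witu, zosmipru]


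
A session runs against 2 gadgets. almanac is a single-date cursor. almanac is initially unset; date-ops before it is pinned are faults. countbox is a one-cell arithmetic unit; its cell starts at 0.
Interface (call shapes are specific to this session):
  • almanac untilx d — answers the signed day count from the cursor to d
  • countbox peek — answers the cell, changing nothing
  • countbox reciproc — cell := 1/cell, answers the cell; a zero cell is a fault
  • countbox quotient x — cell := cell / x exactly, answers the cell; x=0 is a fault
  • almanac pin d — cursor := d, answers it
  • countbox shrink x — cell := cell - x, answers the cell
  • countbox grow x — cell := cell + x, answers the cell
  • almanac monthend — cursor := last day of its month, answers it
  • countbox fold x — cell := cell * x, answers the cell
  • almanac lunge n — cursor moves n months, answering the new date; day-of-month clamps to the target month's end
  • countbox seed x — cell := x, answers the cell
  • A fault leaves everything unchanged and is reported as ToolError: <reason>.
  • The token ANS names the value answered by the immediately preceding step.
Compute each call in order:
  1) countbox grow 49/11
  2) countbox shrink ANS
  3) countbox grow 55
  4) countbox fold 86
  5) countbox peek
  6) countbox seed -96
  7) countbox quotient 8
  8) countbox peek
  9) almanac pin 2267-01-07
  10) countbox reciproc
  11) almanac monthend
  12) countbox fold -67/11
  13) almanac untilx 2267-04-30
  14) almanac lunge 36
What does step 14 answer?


==> countbox grow(49/11)
<== 49/11
==> countbox shrink(ANS)
<== 0
==> countbox grow(55)
<== 55
==> countbox fold(86)
<== 4730
==> countbox peek()
<== 4730
==> countbox seed(-96)
<== -96
==> countbox quotient(8)
<== -12
==> countbox peek()
<== -12
==> almanac pin(2267-01-07)
<== 2267-01-07
==> countbox reciproc()
<== -1/12
==> almanac monthend()
<== 2267-01-31
==> countbox fold(-67/11)
<== 67/132
==> almanac untilx(2267-04-30)
<== 89
==> almanac lunge(36)
<== 2270-01-31

Answer: 2270-01-31


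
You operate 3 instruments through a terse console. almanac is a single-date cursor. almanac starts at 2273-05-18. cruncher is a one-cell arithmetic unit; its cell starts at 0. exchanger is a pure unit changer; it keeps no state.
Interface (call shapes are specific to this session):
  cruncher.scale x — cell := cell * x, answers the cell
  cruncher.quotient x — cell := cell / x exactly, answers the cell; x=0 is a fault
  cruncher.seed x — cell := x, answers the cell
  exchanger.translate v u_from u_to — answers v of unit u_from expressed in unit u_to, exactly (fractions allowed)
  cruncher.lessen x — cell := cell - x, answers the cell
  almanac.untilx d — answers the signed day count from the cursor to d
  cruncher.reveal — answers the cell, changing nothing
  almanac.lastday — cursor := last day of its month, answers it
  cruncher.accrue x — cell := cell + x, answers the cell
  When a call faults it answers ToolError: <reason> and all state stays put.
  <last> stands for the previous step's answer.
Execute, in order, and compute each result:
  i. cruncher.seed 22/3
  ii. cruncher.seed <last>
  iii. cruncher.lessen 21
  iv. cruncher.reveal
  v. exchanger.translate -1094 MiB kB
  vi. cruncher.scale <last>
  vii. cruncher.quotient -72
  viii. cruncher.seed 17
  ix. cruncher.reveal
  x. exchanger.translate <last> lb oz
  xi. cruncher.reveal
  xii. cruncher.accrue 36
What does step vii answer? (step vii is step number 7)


Answer: -734887936/3375

Derivation:
-> cruncher.seed(22/3)
<- 22/3
-> cruncher.seed(<last>)
<- 22/3
-> cruncher.lessen(21)
<- -41/3
-> cruncher.reveal()
<- -41/3
-> exchanger.translate(-1094, MiB, kB)
<- -143392768/125
-> cruncher.scale(<last>)
<- 5879103488/375
-> cruncher.quotient(-72)
<- -734887936/3375
-> cruncher.seed(17)
<- 17
-> cruncher.reveal()
<- 17
-> exchanger.translate(<last>, lb, oz)
<- 272
-> cruncher.reveal()
<- 17
-> cruncher.accrue(36)
<- 53


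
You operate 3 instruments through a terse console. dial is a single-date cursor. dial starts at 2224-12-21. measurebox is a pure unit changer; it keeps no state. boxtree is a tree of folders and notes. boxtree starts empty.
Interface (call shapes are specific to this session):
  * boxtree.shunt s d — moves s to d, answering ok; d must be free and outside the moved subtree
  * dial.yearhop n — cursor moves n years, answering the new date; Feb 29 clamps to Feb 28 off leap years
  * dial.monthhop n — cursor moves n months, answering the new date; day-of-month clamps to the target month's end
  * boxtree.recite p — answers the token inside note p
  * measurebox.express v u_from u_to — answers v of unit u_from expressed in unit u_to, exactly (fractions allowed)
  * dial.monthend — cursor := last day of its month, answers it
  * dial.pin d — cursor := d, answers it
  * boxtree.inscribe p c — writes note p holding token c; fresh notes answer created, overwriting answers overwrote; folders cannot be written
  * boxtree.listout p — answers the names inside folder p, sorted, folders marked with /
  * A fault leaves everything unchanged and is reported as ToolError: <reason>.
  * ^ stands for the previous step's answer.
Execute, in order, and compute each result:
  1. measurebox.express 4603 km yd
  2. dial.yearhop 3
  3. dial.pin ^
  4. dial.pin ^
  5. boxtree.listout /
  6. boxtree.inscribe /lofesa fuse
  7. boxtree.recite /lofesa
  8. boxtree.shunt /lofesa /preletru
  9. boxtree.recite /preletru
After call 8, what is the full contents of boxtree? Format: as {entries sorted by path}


Answer: {preletru=fuse}

Derivation:
Now I run measurebox.express passing v→4603, u_from→km, u_to→yd, which returns 5753750000/1143.
I invoke dial.yearhop passing n→3, which returns 2227-12-21.
I call dial.pin passing d→^: 2227-12-21.
I use dial.pin passing d→^: 2227-12-21.
Using boxtree.listout passing p→/, and see [].
I run boxtree.inscribe passing p→/lofesa, c→fuse, giving created.
I run boxtree.recite passing p→/lofesa, giving fuse.
I run boxtree.shunt passing s→/lofesa, d→/preletru, and see ok.
Then boxtree.recite passing p→/preletru, — result: fuse.


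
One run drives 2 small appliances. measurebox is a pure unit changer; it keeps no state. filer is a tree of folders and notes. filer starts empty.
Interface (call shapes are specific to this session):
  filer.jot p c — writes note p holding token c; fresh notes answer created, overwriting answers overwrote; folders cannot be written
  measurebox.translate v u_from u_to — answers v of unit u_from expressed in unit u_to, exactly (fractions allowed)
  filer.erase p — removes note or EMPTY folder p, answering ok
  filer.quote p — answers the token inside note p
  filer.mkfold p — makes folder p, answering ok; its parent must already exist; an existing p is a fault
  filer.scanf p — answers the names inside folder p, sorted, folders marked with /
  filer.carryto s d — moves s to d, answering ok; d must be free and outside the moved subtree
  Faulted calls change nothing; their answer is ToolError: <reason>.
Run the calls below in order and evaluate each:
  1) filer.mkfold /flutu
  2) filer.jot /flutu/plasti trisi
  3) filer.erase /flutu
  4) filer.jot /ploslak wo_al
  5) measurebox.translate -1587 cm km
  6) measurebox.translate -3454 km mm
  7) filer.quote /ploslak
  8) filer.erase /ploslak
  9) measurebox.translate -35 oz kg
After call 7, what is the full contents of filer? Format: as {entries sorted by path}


I use mkfold on p='/flutu', which returns ok.
I invoke jot on p='/flutu/plasti', c='trisi', → created.
I run erase on p='/flutu', and get ToolError: not empty.
Using jot on p='/ploslak', c='wo_al', giving created.
Invoking translate on v='-1587', u_from='cm', u_to='km', which returns -1587/100000.
Now I run translate on v='-3454', u_from='km', u_to='mm', — result: -3454000000.
Calling quote on p='/ploslak', and observe wo_al.
I try erase on p='/ploslak', and observe ok.
Now I run translate on v='-35', u_from='oz', u_to='kg', giving -317514659/320000000.

Answer: {flutu/, flutu/plasti=trisi, ploslak=wo_al}


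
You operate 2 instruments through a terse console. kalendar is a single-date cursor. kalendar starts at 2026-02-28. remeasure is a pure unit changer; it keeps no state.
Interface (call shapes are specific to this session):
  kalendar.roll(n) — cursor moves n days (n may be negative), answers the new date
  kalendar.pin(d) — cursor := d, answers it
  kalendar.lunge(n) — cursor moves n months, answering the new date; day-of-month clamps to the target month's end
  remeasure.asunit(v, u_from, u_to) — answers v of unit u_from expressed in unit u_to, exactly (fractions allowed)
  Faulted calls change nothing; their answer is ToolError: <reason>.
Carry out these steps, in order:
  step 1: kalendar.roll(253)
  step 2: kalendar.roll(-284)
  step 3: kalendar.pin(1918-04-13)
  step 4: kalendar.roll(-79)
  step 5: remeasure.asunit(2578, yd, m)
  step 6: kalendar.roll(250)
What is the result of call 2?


Answer: 2026-01-28

Derivation:
>> kalendar.roll(n→253)
<< 2026-11-08
>> kalendar.roll(n→-284)
<< 2026-01-28
>> kalendar.pin(d→1918-04-13)
<< 1918-04-13
>> kalendar.roll(n→-79)
<< 1918-01-24
>> remeasure.asunit(v→2578, u_from→yd, u_to→m)
<< 1473327/625
>> kalendar.roll(n→250)
<< 1918-10-01


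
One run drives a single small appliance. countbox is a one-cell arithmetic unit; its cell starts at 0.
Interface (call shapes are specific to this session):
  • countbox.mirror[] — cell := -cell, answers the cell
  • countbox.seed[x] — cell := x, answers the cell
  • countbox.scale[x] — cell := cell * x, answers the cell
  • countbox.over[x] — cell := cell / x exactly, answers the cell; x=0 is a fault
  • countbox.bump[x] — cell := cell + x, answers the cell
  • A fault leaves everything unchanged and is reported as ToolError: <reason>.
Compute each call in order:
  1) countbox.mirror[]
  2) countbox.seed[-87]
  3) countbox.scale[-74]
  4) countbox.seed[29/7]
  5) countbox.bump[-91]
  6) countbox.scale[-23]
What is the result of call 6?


>> countbox.mirror()
<< 0
>> countbox.seed(x='-87')
<< -87
>> countbox.scale(x='-74')
<< 6438
>> countbox.seed(x='29/7')
<< 29/7
>> countbox.bump(x='-91')
<< -608/7
>> countbox.scale(x='-23')
<< 13984/7

Answer: 13984/7


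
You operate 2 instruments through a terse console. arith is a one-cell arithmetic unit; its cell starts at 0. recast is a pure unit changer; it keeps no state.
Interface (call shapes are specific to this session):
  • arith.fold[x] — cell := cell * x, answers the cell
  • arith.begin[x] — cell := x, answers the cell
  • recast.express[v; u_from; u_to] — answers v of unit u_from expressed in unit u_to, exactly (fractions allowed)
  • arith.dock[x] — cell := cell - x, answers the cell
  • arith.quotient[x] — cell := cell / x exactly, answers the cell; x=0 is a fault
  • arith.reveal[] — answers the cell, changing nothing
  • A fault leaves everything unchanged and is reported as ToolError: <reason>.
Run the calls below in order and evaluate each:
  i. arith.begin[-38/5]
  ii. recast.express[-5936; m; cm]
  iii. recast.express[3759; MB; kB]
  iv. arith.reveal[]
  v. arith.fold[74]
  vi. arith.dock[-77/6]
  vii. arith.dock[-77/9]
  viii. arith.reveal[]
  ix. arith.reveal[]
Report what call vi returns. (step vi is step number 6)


% arith.begin(x='-38/5') -> -38/5
% recast.express(v='-5936', u_from='m', u_to='cm') -> -593600
% recast.express(v='3759', u_from='MB', u_to='kB') -> 3759000
% arith.reveal() -> -38/5
% arith.fold(x='74') -> -2812/5
% arith.dock(x='-77/6') -> -16487/30
% arith.dock(x='-77/9') -> -48691/90
% arith.reveal() -> -48691/90
% arith.reveal() -> -48691/90

Answer: -16487/30


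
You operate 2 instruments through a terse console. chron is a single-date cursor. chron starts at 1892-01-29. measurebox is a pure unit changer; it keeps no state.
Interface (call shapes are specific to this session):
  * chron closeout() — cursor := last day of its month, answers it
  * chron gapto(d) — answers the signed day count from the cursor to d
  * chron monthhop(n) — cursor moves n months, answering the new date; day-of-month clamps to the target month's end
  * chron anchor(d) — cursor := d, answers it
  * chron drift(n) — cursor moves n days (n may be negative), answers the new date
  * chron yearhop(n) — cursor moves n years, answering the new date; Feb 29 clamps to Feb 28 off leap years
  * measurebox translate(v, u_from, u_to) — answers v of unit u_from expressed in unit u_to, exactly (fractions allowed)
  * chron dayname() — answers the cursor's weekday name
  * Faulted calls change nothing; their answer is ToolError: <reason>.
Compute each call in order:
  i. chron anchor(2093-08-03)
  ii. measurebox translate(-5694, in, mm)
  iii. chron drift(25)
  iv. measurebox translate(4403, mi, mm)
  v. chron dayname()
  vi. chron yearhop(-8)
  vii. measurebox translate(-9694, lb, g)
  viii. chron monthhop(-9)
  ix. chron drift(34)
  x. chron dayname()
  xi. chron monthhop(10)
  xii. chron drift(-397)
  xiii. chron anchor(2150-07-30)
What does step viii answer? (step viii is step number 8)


Answer: 2084-11-28

Derivation:
CALL chron anchor[d=2093-08-03]
RET  2093-08-03
CALL measurebox translate[v=-5694; u_from=in; u_to=mm]
RET  -723138/5
CALL chron drift[n=25]
RET  2093-08-28
CALL measurebox translate[v=4403; u_from=mi; u_to=mm]
RET  7085941632
CALL chron dayname[]
RET  Friday
CALL chron yearhop[n=-8]
RET  2085-08-28
CALL measurebox translate[v=-9694; u_from=lb; u_to=g]
RET  -219856221739/50000
CALL chron monthhop[n=-9]
RET  2084-11-28
CALL chron drift[n=34]
RET  2085-01-01
CALL chron dayname[]
RET  Monday
CALL chron monthhop[n=10]
RET  2085-11-01
CALL chron drift[n=-397]
RET  2084-09-30
CALL chron anchor[d=2150-07-30]
RET  2150-07-30


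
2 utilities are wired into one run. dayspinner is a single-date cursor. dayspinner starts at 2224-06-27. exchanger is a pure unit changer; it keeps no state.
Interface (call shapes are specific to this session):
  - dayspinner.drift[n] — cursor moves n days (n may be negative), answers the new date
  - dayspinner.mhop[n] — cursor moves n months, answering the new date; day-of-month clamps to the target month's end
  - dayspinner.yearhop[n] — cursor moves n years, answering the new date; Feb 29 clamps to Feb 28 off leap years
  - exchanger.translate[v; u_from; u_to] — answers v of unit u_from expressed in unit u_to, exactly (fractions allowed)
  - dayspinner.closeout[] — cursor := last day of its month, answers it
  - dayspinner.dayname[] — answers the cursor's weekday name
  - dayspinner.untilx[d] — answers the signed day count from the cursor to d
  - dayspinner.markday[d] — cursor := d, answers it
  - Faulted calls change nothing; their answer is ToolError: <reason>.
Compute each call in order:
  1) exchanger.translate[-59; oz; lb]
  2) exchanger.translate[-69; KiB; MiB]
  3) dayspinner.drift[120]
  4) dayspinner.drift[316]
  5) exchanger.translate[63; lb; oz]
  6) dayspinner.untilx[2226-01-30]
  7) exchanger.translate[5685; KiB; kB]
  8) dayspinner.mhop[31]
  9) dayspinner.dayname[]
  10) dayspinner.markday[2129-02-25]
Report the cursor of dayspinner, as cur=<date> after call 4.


Now I run exchanger.translate(v='-59', u_from='oz', u_to='lb'), yielding -59/16.
Then exchanger.translate(v='-69', u_from='KiB', u_to='MiB'), yielding -69/1024.
Then dayspinner.drift(n='120'), and observe 2224-10-25.
I invoke dayspinner.drift(n='316'): 2225-09-06.
Then exchanger.translate(v='63', u_from='lb', u_to='oz'), and get 1008.
I try dayspinner.untilx(d='2226-01-30'), giving 146.
I try exchanger.translate(v='5685', u_from='KiB', u_to='kB'), giving 145536/25.
I invoke dayspinner.mhop(n='31'), and get 2228-04-06.
I invoke dayspinner.dayname, → Sunday.
Then dayspinner.markday(d='2129-02-25'), and get 2129-02-25.

Answer: cur=2225-09-06


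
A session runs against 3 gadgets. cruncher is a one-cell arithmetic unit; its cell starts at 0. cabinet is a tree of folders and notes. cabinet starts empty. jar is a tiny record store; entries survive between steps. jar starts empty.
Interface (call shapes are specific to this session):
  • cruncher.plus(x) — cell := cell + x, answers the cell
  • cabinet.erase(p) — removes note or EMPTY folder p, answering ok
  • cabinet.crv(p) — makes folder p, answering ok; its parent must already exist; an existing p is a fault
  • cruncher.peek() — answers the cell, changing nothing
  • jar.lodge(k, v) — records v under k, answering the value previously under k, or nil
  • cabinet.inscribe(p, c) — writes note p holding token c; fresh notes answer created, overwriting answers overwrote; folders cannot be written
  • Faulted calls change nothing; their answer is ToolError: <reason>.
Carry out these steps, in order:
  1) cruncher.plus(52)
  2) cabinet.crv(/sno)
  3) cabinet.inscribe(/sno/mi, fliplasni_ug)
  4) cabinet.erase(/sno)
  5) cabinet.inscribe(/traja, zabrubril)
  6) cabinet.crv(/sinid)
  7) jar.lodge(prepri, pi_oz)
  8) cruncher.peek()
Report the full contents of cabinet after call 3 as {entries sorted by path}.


Act: cruncher.plus[52]
Obs: 52
Act: cabinet.crv[/sno]
Obs: ok
Act: cabinet.inscribe[/sno/mi; fliplasni_ug]
Obs: created
Act: cabinet.erase[/sno]
Obs: ToolError: not empty
Act: cabinet.inscribe[/traja; zabrubril]
Obs: created
Act: cabinet.crv[/sinid]
Obs: ok
Act: jar.lodge[prepri; pi_oz]
Obs: nil
Act: cruncher.peek[]
Obs: 52

Answer: {sno/, sno/mi=fliplasni_ug}


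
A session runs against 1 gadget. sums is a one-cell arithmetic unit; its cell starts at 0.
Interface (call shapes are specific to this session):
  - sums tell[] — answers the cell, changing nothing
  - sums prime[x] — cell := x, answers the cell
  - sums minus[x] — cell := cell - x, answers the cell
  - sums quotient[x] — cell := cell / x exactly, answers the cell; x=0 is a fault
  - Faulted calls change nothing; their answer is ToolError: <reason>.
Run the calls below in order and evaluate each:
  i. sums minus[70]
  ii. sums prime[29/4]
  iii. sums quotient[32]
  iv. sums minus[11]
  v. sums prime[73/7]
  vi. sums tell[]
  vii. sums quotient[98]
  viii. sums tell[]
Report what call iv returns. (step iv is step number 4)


Answer: -1379/128

Derivation:
[in] sums minus x=70
[out] -70
[in] sums prime x=29/4
[out] 29/4
[in] sums quotient x=32
[out] 29/128
[in] sums minus x=11
[out] -1379/128
[in] sums prime x=73/7
[out] 73/7
[in] sums tell
[out] 73/7
[in] sums quotient x=98
[out] 73/686
[in] sums tell
[out] 73/686


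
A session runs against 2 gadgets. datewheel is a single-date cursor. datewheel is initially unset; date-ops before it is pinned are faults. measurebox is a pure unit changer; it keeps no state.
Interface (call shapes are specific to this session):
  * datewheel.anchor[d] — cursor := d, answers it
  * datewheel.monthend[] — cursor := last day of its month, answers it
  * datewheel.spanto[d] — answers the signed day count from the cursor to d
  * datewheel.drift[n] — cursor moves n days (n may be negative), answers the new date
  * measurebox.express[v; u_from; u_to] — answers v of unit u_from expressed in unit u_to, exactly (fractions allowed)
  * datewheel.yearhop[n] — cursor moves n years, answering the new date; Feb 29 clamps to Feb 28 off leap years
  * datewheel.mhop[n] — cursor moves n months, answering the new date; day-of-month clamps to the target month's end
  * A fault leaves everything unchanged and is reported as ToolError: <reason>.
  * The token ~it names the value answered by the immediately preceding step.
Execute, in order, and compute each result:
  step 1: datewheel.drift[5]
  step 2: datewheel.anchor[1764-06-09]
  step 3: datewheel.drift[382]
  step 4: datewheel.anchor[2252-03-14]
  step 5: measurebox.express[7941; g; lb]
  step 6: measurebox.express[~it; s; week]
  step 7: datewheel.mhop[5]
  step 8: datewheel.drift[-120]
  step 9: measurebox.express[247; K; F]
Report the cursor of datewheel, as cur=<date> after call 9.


-> datewheel.drift(n→5)
<- ToolError: no date set
-> datewheel.anchor(d→1764-06-09)
<- 1764-06-09
-> datewheel.drift(n→382)
<- 1765-06-26
-> datewheel.anchor(d→2252-03-14)
<- 2252-03-14
-> measurebox.express(v→7941, u_from→g, u_to→lb)
<- 794100000/45359237
-> measurebox.express(v→~it, u_from→s, u_to→week)
<- 330875/11430527724
-> datewheel.mhop(n→5)
<- 2252-08-14
-> datewheel.drift(n→-120)
<- 2252-04-16
-> measurebox.express(v→247, u_from→K, u_to→F)
<- -1507/100

Answer: cur=2252-04-16


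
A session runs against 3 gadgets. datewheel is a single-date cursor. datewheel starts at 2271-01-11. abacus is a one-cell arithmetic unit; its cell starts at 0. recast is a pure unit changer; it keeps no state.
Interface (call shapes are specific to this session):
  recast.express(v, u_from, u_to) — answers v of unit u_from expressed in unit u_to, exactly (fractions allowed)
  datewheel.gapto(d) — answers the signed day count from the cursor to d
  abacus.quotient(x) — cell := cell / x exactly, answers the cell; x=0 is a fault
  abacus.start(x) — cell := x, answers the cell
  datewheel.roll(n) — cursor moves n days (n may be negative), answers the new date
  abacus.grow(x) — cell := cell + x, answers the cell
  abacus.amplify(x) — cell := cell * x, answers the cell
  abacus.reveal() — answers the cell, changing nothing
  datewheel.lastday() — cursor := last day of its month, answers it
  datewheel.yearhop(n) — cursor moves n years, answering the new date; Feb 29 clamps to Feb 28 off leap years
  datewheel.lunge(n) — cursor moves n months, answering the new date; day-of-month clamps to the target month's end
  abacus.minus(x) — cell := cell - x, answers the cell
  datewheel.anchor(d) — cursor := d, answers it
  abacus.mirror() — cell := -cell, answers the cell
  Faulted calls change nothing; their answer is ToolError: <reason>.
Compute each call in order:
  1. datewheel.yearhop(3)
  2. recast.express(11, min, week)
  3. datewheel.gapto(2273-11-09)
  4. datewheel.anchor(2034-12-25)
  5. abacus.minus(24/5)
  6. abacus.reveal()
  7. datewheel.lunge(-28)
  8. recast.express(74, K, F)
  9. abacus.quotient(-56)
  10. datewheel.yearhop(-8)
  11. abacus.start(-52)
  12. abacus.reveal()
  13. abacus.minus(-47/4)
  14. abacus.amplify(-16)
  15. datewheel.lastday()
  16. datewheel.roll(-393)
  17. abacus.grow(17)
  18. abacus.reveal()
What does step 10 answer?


Answer: 2024-08-25

Derivation:
-> datewheel.yearhop(n='3')
<- 2274-01-11
-> recast.express(v='11', u_from='min', u_to='week')
<- 11/10080
-> datewheel.gapto(d='2273-11-09')
<- -63
-> datewheel.anchor(d='2034-12-25')
<- 2034-12-25
-> abacus.minus(x='24/5')
<- -24/5
-> abacus.reveal()
<- -24/5
-> datewheel.lunge(n='-28')
<- 2032-08-25
-> recast.express(v='74', u_from='K', u_to='F')
<- -32647/100
-> abacus.quotient(x='-56')
<- 3/35
-> datewheel.yearhop(n='-8')
<- 2024-08-25
-> abacus.start(x='-52')
<- -52
-> abacus.reveal()
<- -52
-> abacus.minus(x='-47/4')
<- -161/4
-> abacus.amplify(x='-16')
<- 644
-> datewheel.lastday()
<- 2024-08-31
-> datewheel.roll(n='-393')
<- 2023-08-04
-> abacus.grow(x='17')
<- 661
-> abacus.reveal()
<- 661


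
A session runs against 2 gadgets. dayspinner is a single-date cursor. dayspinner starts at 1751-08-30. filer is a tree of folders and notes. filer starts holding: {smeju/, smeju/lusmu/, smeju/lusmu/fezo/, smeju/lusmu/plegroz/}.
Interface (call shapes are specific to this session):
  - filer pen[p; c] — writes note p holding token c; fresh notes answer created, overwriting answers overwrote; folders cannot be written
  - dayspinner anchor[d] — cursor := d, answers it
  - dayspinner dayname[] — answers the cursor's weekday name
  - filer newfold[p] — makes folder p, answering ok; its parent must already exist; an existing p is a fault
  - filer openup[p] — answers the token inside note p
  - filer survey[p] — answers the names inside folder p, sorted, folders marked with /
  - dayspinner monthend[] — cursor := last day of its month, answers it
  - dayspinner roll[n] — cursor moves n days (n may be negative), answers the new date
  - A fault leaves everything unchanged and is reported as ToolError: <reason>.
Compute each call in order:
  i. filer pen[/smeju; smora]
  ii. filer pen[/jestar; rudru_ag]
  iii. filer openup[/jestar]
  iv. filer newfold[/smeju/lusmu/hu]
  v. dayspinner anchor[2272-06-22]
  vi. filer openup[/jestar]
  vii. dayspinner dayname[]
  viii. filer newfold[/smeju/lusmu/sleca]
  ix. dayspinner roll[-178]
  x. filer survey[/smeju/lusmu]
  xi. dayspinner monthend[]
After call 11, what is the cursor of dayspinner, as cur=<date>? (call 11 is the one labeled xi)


Answer: cur=2271-12-31

Derivation:
> filer pen p: /smeju c: smora
  ToolError: is a directory
> filer pen p: /jestar c: rudru_ag
  created
> filer openup p: /jestar
  rudru_ag
> filer newfold p: /smeju/lusmu/hu
  ok
> dayspinner anchor d: 2272-06-22
  2272-06-22
> filer openup p: /jestar
  rudru_ag
> dayspinner dayname
  Saturday
> filer newfold p: /smeju/lusmu/sleca
  ok
> dayspinner roll n: -178
  2271-12-27
> filer survey p: /smeju/lusmu
  [fezo/, hu/, plegroz/, sleca/]
> dayspinner monthend
  2271-12-31


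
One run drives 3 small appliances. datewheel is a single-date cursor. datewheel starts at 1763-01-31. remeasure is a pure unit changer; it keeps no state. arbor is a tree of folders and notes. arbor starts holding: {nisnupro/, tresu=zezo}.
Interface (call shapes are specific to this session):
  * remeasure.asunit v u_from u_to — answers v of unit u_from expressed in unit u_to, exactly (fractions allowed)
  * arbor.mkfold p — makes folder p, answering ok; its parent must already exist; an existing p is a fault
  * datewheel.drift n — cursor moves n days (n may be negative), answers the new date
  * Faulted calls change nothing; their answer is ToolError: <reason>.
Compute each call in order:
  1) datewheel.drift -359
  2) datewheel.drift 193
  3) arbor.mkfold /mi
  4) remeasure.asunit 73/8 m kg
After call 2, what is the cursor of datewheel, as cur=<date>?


Answer: cur=1762-08-18

Derivation:
Next I call datewheel.drift with -359, giving 1762-02-06.
Calling datewheel.drift with 193, and see 1762-08-18.
I try arbor.mkfold with /mi, and get ok.
Next I call remeasure.asunit with 73/8, m, kg, — result: ToolError: incompatible units.


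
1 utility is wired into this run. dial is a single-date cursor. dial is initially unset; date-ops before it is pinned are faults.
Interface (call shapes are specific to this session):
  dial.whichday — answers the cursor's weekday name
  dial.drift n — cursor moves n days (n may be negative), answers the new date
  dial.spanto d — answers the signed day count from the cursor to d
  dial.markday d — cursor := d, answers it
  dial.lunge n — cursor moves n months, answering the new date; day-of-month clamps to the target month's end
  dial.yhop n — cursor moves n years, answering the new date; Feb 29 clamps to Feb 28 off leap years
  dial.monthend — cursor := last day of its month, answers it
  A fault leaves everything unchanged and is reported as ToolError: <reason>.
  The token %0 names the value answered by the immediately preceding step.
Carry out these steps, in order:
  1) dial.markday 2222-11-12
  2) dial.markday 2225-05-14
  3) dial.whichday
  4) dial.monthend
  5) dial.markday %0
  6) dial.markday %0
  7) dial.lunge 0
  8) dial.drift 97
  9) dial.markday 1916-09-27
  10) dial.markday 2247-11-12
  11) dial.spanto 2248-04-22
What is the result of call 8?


Answer: 2225-09-05

Derivation:
-> dial.markday(d=2222-11-12)
<- 2222-11-12
-> dial.markday(d=2225-05-14)
<- 2225-05-14
-> dial.whichday()
<- Saturday
-> dial.monthend()
<- 2225-05-31
-> dial.markday(d=%0)
<- 2225-05-31
-> dial.markday(d=%0)
<- 2225-05-31
-> dial.lunge(n=0)
<- 2225-05-31
-> dial.drift(n=97)
<- 2225-09-05
-> dial.markday(d=1916-09-27)
<- 1916-09-27
-> dial.markday(d=2247-11-12)
<- 2247-11-12
-> dial.spanto(d=2248-04-22)
<- 162


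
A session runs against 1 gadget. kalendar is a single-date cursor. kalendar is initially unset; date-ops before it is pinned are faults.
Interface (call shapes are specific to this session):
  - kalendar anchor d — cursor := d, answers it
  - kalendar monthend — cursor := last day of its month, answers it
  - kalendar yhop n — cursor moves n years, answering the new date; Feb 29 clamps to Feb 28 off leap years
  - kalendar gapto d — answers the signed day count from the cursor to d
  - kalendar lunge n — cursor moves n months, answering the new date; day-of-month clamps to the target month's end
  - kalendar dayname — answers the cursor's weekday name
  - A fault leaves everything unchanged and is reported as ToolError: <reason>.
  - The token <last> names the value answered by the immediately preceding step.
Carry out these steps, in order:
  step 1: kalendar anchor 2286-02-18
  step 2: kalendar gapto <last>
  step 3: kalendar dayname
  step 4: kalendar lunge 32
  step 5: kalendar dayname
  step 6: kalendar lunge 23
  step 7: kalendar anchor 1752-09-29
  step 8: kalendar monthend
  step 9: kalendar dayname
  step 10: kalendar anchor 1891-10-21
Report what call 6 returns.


Answer: 2290-09-18

Derivation:
Using kalendar anchor with d: 2286-02-18, giving 2286-02-18.
I try kalendar gapto with d: <last>, giving 0.
Invoking kalendar dayname(), and see Thursday.
Next I call kalendar lunge with n: 32, giving 2288-10-18.
Now I run kalendar dayname, and see Thursday.
I call kalendar lunge with n: 23, yielding 2290-09-18.
Then kalendar anchor with d: 1752-09-29: 1752-09-29.
I run kalendar monthend(), yielding 1752-09-30.
Next I call kalendar dayname(), and get Saturday.
I try kalendar anchor with d: 1891-10-21, yielding 1891-10-21.


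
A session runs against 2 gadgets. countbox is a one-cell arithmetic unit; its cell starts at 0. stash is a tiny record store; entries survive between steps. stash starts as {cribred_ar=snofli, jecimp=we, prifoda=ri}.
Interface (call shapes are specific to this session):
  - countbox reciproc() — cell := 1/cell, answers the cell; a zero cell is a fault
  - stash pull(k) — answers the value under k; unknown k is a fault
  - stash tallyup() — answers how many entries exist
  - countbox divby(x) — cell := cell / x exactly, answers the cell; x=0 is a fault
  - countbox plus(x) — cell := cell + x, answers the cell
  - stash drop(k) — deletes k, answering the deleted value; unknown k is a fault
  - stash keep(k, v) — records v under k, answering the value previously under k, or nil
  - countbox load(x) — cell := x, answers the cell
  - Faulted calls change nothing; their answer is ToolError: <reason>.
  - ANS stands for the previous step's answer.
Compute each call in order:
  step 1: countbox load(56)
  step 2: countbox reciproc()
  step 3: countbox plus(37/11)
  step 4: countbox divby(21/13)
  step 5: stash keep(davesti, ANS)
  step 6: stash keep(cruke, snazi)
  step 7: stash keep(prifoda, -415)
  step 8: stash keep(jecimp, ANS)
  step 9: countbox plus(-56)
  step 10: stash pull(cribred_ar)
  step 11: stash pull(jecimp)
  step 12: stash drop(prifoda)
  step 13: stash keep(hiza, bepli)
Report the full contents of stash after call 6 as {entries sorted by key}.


Answer: {cribred_ar=snofli, cruke=snazi, davesti=27079/12936, jecimp=we, prifoda=ri}

Derivation:
Invoking countbox load on x: 56, giving 56.
Now I run countbox reciproc, yielding 1/56.
I use countbox plus on x: 37/11, and get 2083/616.
Next I call countbox divby on x: 21/13, and get 27079/12936.
I run stash keep on k: davesti, v: ANS, giving nil.
Now I run stash keep on k: cruke, v: snazi, → nil.
Next I call stash keep on k: prifoda, v: -415, → ri.
Calling stash keep on k: jecimp, v: ANS, giving we.
I invoke countbox plus on x: -56, giving -697337/12936.
Now I run stash pull on k: cribred_ar, giving snofli.
Next I call stash pull on k: jecimp, which returns ri.
I use stash drop on k: prifoda: -415.
Then stash keep on k: hiza, v: bepli, → nil.


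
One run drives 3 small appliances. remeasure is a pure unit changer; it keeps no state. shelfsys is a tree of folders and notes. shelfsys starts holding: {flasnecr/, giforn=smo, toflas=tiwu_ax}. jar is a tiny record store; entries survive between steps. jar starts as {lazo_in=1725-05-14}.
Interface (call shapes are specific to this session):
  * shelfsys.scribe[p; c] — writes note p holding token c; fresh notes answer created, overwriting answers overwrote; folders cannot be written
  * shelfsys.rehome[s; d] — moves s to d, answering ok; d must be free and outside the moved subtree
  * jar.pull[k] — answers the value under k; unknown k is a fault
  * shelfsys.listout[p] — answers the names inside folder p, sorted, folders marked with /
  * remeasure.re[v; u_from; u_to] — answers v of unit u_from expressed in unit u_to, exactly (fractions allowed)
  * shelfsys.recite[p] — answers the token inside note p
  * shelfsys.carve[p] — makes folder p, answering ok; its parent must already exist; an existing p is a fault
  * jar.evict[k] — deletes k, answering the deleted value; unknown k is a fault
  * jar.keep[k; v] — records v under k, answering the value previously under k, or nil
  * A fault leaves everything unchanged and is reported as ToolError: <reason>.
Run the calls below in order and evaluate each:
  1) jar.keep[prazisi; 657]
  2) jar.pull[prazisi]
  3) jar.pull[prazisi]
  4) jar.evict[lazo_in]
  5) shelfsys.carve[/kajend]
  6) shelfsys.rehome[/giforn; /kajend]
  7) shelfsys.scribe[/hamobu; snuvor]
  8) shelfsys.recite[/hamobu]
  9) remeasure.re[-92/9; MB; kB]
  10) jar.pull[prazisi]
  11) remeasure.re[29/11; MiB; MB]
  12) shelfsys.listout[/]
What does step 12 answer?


$ jar.keep k=prazisi v=657
[out] nil
$ jar.pull k=prazisi
[out] 657
$ jar.pull k=prazisi
[out] 657
$ jar.evict k=lazo_in
[out] 1725-05-14
$ shelfsys.carve p=/kajend
[out] ok
$ shelfsys.rehome s=/giforn d=/kajend
[out] ToolError: exists
$ shelfsys.scribe p=/hamobu c=snuvor
[out] created
$ shelfsys.recite p=/hamobu
[out] snuvor
$ remeasure.re v=-92/9 u_from=MB u_to=kB
[out] -92000/9
$ jar.pull k=prazisi
[out] 657
$ remeasure.re v=29/11 u_from=MiB u_to=MB
[out] 475136/171875
$ shelfsys.listout p=/
[out] [flasnecr/, giforn, hamobu, kajend/, toflas]

Answer: [flasnecr/, giforn, hamobu, kajend/, toflas]


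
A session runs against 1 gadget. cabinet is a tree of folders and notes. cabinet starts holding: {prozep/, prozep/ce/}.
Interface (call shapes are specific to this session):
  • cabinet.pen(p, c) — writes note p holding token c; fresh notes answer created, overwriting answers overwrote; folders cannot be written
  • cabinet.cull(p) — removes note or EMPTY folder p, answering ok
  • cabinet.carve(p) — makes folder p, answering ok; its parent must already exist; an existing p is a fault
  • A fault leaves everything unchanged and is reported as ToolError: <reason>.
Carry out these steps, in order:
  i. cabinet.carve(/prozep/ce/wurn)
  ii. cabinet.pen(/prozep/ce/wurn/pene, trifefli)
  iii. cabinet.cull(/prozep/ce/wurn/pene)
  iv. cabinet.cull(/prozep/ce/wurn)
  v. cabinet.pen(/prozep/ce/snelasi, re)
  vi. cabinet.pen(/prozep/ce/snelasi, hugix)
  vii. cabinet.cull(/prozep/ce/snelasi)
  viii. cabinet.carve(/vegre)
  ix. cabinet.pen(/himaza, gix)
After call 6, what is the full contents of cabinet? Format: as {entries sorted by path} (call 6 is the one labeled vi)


CALL carve[p: /prozep/ce/wurn]
RET  ok
CALL pen[p: /prozep/ce/wurn/pene; c: trifefli]
RET  created
CALL cull[p: /prozep/ce/wurn/pene]
RET  ok
CALL cull[p: /prozep/ce/wurn]
RET  ok
CALL pen[p: /prozep/ce/snelasi; c: re]
RET  created
CALL pen[p: /prozep/ce/snelasi; c: hugix]
RET  overwrote
CALL cull[p: /prozep/ce/snelasi]
RET  ok
CALL carve[p: /vegre]
RET  ok
CALL pen[p: /himaza; c: gix]
RET  created

Answer: {prozep/, prozep/ce/, prozep/ce/snelasi=hugix}


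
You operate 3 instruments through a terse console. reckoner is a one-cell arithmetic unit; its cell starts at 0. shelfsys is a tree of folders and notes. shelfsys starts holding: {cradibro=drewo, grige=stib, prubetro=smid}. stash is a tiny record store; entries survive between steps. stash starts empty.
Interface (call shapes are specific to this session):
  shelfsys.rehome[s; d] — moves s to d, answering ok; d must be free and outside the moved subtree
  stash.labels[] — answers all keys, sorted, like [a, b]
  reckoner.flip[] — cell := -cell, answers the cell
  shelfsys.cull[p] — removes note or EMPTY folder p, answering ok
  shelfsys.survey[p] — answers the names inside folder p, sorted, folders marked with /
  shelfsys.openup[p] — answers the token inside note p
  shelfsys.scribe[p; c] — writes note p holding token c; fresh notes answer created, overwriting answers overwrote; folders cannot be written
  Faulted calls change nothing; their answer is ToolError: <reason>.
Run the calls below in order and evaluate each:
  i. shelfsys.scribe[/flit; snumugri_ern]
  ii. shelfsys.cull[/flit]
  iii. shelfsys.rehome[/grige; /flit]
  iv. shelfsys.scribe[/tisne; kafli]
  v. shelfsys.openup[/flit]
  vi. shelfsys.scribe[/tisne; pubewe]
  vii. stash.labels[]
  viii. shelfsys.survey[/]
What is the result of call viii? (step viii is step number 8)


Answer: [cradibro, flit, prubetro, tisne]

Derivation:
% shelfsys.scribe /flit snumugri_ern
= created
% shelfsys.cull /flit
= ok
% shelfsys.rehome /grige /flit
= ok
% shelfsys.scribe /tisne kafli
= created
% shelfsys.openup /flit
= stib
% shelfsys.scribe /tisne pubewe
= overwrote
% stash.labels
= []
% shelfsys.survey /
= [cradibro, flit, prubetro, tisne]


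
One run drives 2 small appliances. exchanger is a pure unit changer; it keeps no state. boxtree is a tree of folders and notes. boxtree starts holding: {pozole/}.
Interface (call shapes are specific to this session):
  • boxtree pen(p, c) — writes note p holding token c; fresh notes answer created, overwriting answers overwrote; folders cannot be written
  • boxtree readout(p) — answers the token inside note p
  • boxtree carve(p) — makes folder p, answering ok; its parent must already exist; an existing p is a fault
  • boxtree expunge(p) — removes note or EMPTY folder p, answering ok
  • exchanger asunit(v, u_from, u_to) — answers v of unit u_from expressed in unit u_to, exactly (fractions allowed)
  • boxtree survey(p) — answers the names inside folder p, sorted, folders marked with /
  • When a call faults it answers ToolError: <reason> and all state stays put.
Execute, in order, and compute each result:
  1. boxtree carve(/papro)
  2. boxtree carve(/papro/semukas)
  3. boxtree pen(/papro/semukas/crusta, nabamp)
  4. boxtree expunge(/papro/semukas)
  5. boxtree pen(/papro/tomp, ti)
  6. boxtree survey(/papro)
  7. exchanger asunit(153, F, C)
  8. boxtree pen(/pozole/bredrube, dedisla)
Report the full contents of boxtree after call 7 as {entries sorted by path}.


Answer: {papro/, papro/semukas/, papro/semukas/crusta=nabamp, papro/tomp=ti, pozole/}

Derivation:
I call boxtree carve on /papro: ok.
Now I run boxtree carve on /papro/semukas, and observe ok.
Next I call boxtree pen on /papro/semukas/crusta, nabamp, and get created.
Invoking boxtree expunge on /papro/semukas, — result: ToolError: not empty.
I try boxtree pen on /papro/tomp, ti, and observe created.
Using boxtree survey on /papro, which returns [semukas/, tomp].
I invoke exchanger asunit on 153, F, C, yielding 605/9.
I try boxtree pen on /pozole/bredrube, dedisla, and observe created.
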